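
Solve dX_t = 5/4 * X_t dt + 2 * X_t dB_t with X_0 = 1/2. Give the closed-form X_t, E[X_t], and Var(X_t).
X_t = 1/2 * exp((-3/4) t + (2) B_t); E[X_t] = exp(5*t/4)/2; Var(X_t) = (exp(4*t) - 1)*exp(5*t/2)/4

For GBM dX = mu X dt + sigma X dB with X_0 = x_0, apply Itô to Y = log X: dY = (mu - sigma^2/2) dt + sigma dB, so Y_t = log(x_0) + (mu - sigma^2/2) t + sigma B_t and hence X_t = x_0 * exp((mu - sigma^2/2) t + sigma B_t).
With mu = 5/4, sigma = 2, x_0 = 1/2, this gives:
  X_t = 1/2 * exp((-3/4) * t + (2) * B_t).
Since sigma*B_t ~ Normal(0, sigma^2 t), E[exp(sigma*B_t)] = exp(sigma^2 t / 2); so E[X_t] = x_0 * exp((mu - sigma^2/2) t) * exp(sigma^2 t / 2) = x_0 * exp(mu t) = exp(5*t/4)/2.
Var(X_t) = E[X_t^2] - (E[X_t])^2 = x_0^2 * exp(2 mu t) * (exp(sigma^2 t) - 1) = (exp(4*t) - 1)*exp(5*t/2)/4.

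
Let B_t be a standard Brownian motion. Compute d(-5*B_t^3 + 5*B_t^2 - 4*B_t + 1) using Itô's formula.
d(-5*B_t^3 + 5*B_t^2 - 4*B_t + 1) = (5 - 15*B_t) dt + (-15*B_t^2 + 10*B_t - 4) dB_t

Itô's formula for f(B_t) gives d f(B_t) = f'(B_t) dB_t + (1/2) f''(B_t) dt. Compute derivatives of f(x) = -5*x^3 + 5*x^2 - 4*x + 1:
  f'(x)  = -15*x^2 + 10*x - 4
  f''(x) = 10 - 30*x
Substitute x = B_t and multiply the f'' term by 1/2:
  drift     = (1/2) * (10 - 30*x) evaluated at B_t = 5 - 15*B_t
  diffusion = (-15*x^2 + 10*x - 4) evaluated at B_t = -15*B_t^2 + 10*B_t - 4
Therefore d(-5*B_t^3 + 5*B_t^2 - 4*B_t + 1) = (5 - 15*B_t) dt + (-15*B_t^2 + 10*B_t - 4) dB_t.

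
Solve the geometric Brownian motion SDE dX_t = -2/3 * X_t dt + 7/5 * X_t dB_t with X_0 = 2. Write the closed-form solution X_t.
X_t = 2 * exp((-247/150) * t + (7/5) * B_t)

For GBM dX = mu X dt + sigma X dB with X_0 = x_0, apply Itô to Y = log X: dY = (mu - sigma^2/2) dt + sigma dB, so Y_t = log(x_0) + (mu - sigma^2/2) t + sigma B_t and hence X_t = x_0 * exp((mu - sigma^2/2) t + sigma B_t).
With mu = -2/3, sigma = 7/5, x_0 = 2, this gives:
  X_t = 2 * exp((-247/150) * t + (7/5) * B_t).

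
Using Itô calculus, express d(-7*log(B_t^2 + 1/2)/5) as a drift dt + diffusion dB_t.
d(-7*log(B_t^2 + 1/2)/5) = (14*(2*B_t^2 - 1)/(5*(2*B_t^2 + 1)^2)) dt + (-28*B_t/(10*B_t^2 + 5)) dB_t

Itô's formula for f(B_t) gives d f(B_t) = f'(B_t) dB_t + (1/2) f''(B_t) dt. Compute derivatives of f(x) = -7*log(x^2 + 1/2)/5:
  f'(x)  = -28*x/(10*x^2 + 5)
  f''(x) = 28*(2*x^2 - 1)/(5*(2*x^2 + 1)^2)
Substitute x = B_t and multiply the f'' term by 1/2:
  drift     = (1/2) * (28*(2*x^2 - 1)/(5*(2*x^2 + 1)^2)) evaluated at B_t = 14*(2*B_t^2 - 1)/(5*(2*B_t^2 + 1)^2)
  diffusion = (-28*x/(10*x^2 + 5)) evaluated at B_t = -28*B_t/(10*B_t^2 + 5)
Therefore d(-7*log(B_t^2 + 1/2)/5) = (14*(2*B_t^2 - 1)/(5*(2*B_t^2 + 1)^2)) dt + (-28*B_t/(10*B_t^2 + 5)) dB_t.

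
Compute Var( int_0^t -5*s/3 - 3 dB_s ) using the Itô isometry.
Var = t*(25*t^2 + 135*t + 243)/27

The Itô integral of a deterministic integrand f(s) has mean 0 because each increment f(s) * (B_{s+ds} - B_s) has mean 0. By the Itô isometry:
  Var( int_0^t f(s) dB_s ) = E[ (int_0^t f(s) dB_s)^2 ] = int_0^t f(s)^2 ds.
Here f(s) = -5*s/3 - 3, so f(s)^2 = (5*s + 9)^2/9. Integrate:
  int_0^t ((5*s + 9)^2/9) ds = t*(25*t^2 + 135*t + 243)/27.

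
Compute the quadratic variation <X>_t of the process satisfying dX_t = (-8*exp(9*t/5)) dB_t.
<X>_t = 160*exp(18*t/5)/9 - 160/9

For an Itô process dX_t = a(t) dt + b(t) dB_t, the quadratic variation is <X>_t = int_0^t b(s)^2 ds (the drift term does not contribute). Here b(s) = -8*exp(9*s/5), so
  b(s)^2 = 64*exp(18*s/5).
Integrating from 0 to t:
  <X>_t = int_0^t (64*exp(18*s/5)) ds = 160*exp(18*t/5)/9 - 160/9.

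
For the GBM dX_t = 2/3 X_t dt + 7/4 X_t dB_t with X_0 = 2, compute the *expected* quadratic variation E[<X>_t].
E[<X>_t] = 588*exp(211*t/48)/211 - 588/211

<X>_t = int_0^t ((7/4) * X_s)^2 ds. Taking expectation inside the integral: E[<X>_t] = (7/4)^2 * int_0^t E[X_s^2] ds. For GBM, E[X_s^2] = x_0^2 * exp((2 mu + sigma^2) s). Integrating:
  E[<X>_t] = (7/4)^2 * 2^2 * (exp((2*(2/3) + (7/4)^2) t) - 1) / (2*(2/3) + (7/4)^2)
           = (7/4)^2 * 2^2 * (exp((211/48) t) - 1) / (211/48) = 588*exp(211*t/48)/211 - 588/211.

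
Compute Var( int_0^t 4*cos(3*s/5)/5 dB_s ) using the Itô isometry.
Var = 8*t/25 + 4*sin(6*t/5)/15

The Itô integral of a deterministic integrand f(s) has mean 0 because each increment f(s) * (B_{s+ds} - B_s) has mean 0. By the Itô isometry:
  Var( int_0^t f(s) dB_s ) = E[ (int_0^t f(s) dB_s)^2 ] = int_0^t f(s)^2 ds.
Here f(s) = 4*cos(3*s/5)/5, so f(s)^2 = 16*cos(3*s/5)^2/25. Integrate:
  int_0^t (16*cos(3*s/5)^2/25) ds = 8*t/25 + 4*sin(6*t/5)/15.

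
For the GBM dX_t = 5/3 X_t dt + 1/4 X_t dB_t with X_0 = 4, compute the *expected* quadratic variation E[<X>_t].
E[<X>_t] = 48*exp(163*t/48)/163 - 48/163

<X>_t = int_0^t ((1/4) * X_s)^2 ds. Taking expectation inside the integral: E[<X>_t] = (1/4)^2 * int_0^t E[X_s^2] ds. For GBM, E[X_s^2] = x_0^2 * exp((2 mu + sigma^2) s). Integrating:
  E[<X>_t] = (1/4)^2 * 4^2 * (exp((2*(5/3) + (1/4)^2) t) - 1) / (2*(5/3) + (1/4)^2)
           = (1/4)^2 * 4^2 * (exp((163/48) t) - 1) / (163/48) = 48*exp(163*t/48)/163 - 48/163.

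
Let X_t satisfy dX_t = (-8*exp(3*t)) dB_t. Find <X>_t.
<X>_t = 32*exp(6*t)/3 - 32/3

For an Itô process dX_t = a(t) dt + b(t) dB_t, the quadratic variation is <X>_t = int_0^t b(s)^2 ds (the drift term does not contribute). Here b(s) = -8*exp(3*s), so
  b(s)^2 = 64*exp(6*s).
Integrating from 0 to t:
  <X>_t = int_0^t (64*exp(6*s)) ds = 32*exp(6*t)/3 - 32/3.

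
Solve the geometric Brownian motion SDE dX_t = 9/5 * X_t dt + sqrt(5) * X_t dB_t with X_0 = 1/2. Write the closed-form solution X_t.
X_t = 1/2 * exp((-7/10) * t + (sqrt(5)) * B_t)

For GBM dX = mu X dt + sigma X dB with X_0 = x_0, apply Itô to Y = log X: dY = (mu - sigma^2/2) dt + sigma dB, so Y_t = log(x_0) + (mu - sigma^2/2) t + sigma B_t and hence X_t = x_0 * exp((mu - sigma^2/2) t + sigma B_t).
With mu = 9/5, sigma = sqrt(5), x_0 = 1/2, this gives:
  X_t = 1/2 * exp((-7/10) * t + (sqrt(5)) * B_t).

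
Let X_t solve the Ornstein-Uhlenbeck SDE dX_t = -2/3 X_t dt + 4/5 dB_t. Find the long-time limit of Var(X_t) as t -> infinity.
lim Var(X_t) = 12/25

The OU SDE dX = -theta X dt + sigma dB admits the integrating factor exp(theta t): d(exp(theta t) X_t) = sigma exp(theta t) dB_t. Integrating from 0 to t gives X_t = x_0 * exp(-theta t) + sigma * int_0^t exp(-theta (t-s)) dB_s for any initial x_0. The Itô integral has variance (by the Itô isometry) sigma^2 * int_0^t exp(-2 theta (t - s)) ds = sigma^2 * (1 - exp(-2 theta t)) / (2 theta), independent of x_0.
With theta = 2/3, sigma = 4/5:
  Var(X_t) = (4/5)^2 * (1 - exp(-2*2/3 t)) / (2 * 2/3) = 12/25 - 12*exp(-4*t/3)/25.
As t -> infinity, exp(-2*2/3 t) -> 0, so the stationary variance is sigma^2 / (2 theta) = 12/25.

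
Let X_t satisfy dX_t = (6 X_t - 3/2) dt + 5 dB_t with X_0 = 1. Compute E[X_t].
E[X_t] = 3*exp(6*t)/4 + 1/4

Taking expectations and using E[dB_t] = 0, the mean m(t) = E[X_t] satisfies the ODE m'(t) = a m(t) + b with m(0) = x_0. With a = 6, b = -3/2, x_0 = 1, the solution is
  m(t) = x_0 * exp(a t) + (b/a) * (exp(a t) - 1)
       = 1 * exp(6 t) + ((-3/2)/6) * (exp(6 t) - 1)
       = 3*exp(6*t)/4 + 1/4.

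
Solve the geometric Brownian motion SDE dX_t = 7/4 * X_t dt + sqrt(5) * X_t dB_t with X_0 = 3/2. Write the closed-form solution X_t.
X_t = 3/2 * exp((-3/4) * t + (sqrt(5)) * B_t)

For GBM dX = mu X dt + sigma X dB with X_0 = x_0, apply Itô to Y = log X: dY = (mu - sigma^2/2) dt + sigma dB, so Y_t = log(x_0) + (mu - sigma^2/2) t + sigma B_t and hence X_t = x_0 * exp((mu - sigma^2/2) t + sigma B_t).
With mu = 7/4, sigma = sqrt(5), x_0 = 3/2, this gives:
  X_t = 3/2 * exp((-3/4) * t + (sqrt(5)) * B_t).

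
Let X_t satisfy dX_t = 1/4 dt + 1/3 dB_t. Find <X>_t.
<X>_t = t/9

For an Itô process dX_t = a(t) dt + b(t) dB_t, the quadratic variation is <X>_t = int_0^t b(s)^2 ds (the drift term does not contribute). Here b(s) = 1/3, so
  b(s)^2 = 1/9.
Integrating from 0 to t:
  <X>_t = int_0^t (1/9) ds = t/9.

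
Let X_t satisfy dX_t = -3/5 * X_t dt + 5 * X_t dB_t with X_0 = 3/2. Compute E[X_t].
E[X_t] = 3*exp(-3*t/5)/2

For GBM dX = mu X dt + sigma X dB with X_0 = x_0, apply Itô to Y = log X: dY = (mu - sigma^2/2) dt + sigma dB, so Y_t = log(x_0) + (mu - sigma^2/2) t + sigma B_t and hence X_t = x_0 * exp((mu - sigma^2/2) t + sigma B_t).
With mu = -3/5, sigma = 5, x_0 = 3/2, this gives:
  X_t = 3/2 * exp((-131/10) * t + (5) * B_t).
Since sigma*B_t ~ Normal(0, sigma^2 t), E[exp(sigma*B_t)] = exp(sigma^2 t / 2); so E[X_t] = x_0 * exp((mu - sigma^2/2) t) * exp(sigma^2 t / 2) = x_0 * exp(mu t) = 3*exp(-3*t/5)/2.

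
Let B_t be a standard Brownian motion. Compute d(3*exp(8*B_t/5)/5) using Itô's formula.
d(3*exp(8*B_t/5)/5) = (96*exp(8*B_t/5)/125) dt + (24*exp(8*B_t/5)/25) dB_t

Itô's formula for f(B_t) gives d f(B_t) = f'(B_t) dB_t + (1/2) f''(B_t) dt. Compute derivatives of f(x) = 3*exp(8*x/5)/5:
  f'(x)  = 24*exp(8*x/5)/25
  f''(x) = 192*exp(8*x/5)/125
Substitute x = B_t and multiply the f'' term by 1/2:
  drift     = (1/2) * (192*exp(8*x/5)/125) evaluated at B_t = 96*exp(8*B_t/5)/125
  diffusion = (24*exp(8*x/5)/25) evaluated at B_t = 24*exp(8*B_t/5)/25
Therefore d(3*exp(8*B_t/5)/5) = (96*exp(8*B_t/5)/125) dt + (24*exp(8*B_t/5)/25) dB_t.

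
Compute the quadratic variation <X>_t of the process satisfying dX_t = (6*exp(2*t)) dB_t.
<X>_t = 9*exp(4*t) - 9

For an Itô process dX_t = a(t) dt + b(t) dB_t, the quadratic variation is <X>_t = int_0^t b(s)^2 ds (the drift term does not contribute). Here b(s) = 6*exp(2*s), so
  b(s)^2 = 36*exp(4*s).
Integrating from 0 to t:
  <X>_t = int_0^t (36*exp(4*s)) ds = 9*exp(4*t) - 9.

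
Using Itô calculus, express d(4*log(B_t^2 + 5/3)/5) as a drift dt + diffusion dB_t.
d(4*log(B_t^2 + 5/3)/5) = (12*(5 - 3*B_t^2)/(5*(3*B_t^2 + 5)^2)) dt + (24*B_t/(5*(3*B_t^2 + 5))) dB_t

Itô's formula for f(B_t) gives d f(B_t) = f'(B_t) dB_t + (1/2) f''(B_t) dt. Compute derivatives of f(x) = 4*log(x^2 + 5/3)/5:
  f'(x)  = 24*x/(5*(3*x^2 + 5))
  f''(x) = 24*(5 - 3*x^2)/(5*(3*x^2 + 5)^2)
Substitute x = B_t and multiply the f'' term by 1/2:
  drift     = (1/2) * (24*(5 - 3*x^2)/(5*(3*x^2 + 5)^2)) evaluated at B_t = 12*(5 - 3*B_t^2)/(5*(3*B_t^2 + 5)^2)
  diffusion = (24*x/(5*(3*x^2 + 5))) evaluated at B_t = 24*B_t/(5*(3*B_t^2 + 5))
Therefore d(4*log(B_t^2 + 5/3)/5) = (12*(5 - 3*B_t^2)/(5*(3*B_t^2 + 5)^2)) dt + (24*B_t/(5*(3*B_t^2 + 5))) dB_t.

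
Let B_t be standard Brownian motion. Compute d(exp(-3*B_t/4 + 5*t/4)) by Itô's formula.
d(exp(-3*B_t/4 + 5*t/4)) = (49*exp(-3*B_t/4 + 5*t/4)/32) dt + (-3*exp(-3*B_t/4 + 5*t/4)/4) dB_t

Itô's formula for f(t, x): d f(t, B_t) = (f_t + (1/2) f_xx) dt + f_x dB_t. Compute partials of f(t, x) = exp(5*t/4 - 3*x/4):
  f_t(t,x)  = 5*exp(5*t/4 - 3*x/4)/4
  f_x(t,x)  = -3*exp(5*t/4 - 3*x/4)/4
  f_xx(t,x) = 9*exp(5*t/4 - 3*x/4)/16
Assemble drift = f_t + (1/2) f_xx = 49*exp(5*t/4 - 3*x/4)/32 and diffusion = f_x = -3*exp(5*t/4 - 3*x/4)/4. Substituting x = B_t:
  d(exp(-3*B_t/4 + 5*t/4)) = (49*exp(-3*B_t/4 + 5*t/4)/32) dt + (-3*exp(-3*B_t/4 + 5*t/4)/4) dB_t.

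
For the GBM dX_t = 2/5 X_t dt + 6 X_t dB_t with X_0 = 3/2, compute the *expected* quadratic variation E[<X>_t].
E[<X>_t] = 405*exp(184*t/5)/184 - 405/184

<X>_t = int_0^t (6 * X_s)^2 ds. Taking expectation inside the integral: E[<X>_t] = 6^2 * int_0^t E[X_s^2] ds. For GBM, E[X_s^2] = x_0^2 * exp((2 mu + sigma^2) s). Integrating:
  E[<X>_t] = 6^2 * (3/2)^2 * (exp((2*(2/5) + 6^2) t) - 1) / (2*(2/5) + 6^2)
           = 6^2 * (3/2)^2 * (exp((184/5) t) - 1) / (184/5) = 405*exp(184*t/5)/184 - 405/184.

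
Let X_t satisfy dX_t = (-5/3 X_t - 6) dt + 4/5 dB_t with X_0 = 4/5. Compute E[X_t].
E[X_t] = -18/5 + 22*exp(-5*t/3)/5

Taking expectations and using E[dB_t] = 0, the mean m(t) = E[X_t] satisfies the ODE m'(t) = a m(t) + b with m(0) = x_0. With a = -5/3, b = -6, x_0 = 4/5, the solution is
  m(t) = x_0 * exp(a t) + (b/a) * (exp(a t) - 1)
       = (4/5) * exp((-5/3) t) + ((-6)/(-5/3)) * (exp((-5/3) t) - 1)
       = -18/5 + 22*exp(-5*t/3)/5.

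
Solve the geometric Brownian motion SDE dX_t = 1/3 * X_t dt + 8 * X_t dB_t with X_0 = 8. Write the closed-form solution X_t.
X_t = 8 * exp((-95/3) * t + (8) * B_t)

For GBM dX = mu X dt + sigma X dB with X_0 = x_0, apply Itô to Y = log X: dY = (mu - sigma^2/2) dt + sigma dB, so Y_t = log(x_0) + (mu - sigma^2/2) t + sigma B_t and hence X_t = x_0 * exp((mu - sigma^2/2) t + sigma B_t).
With mu = 1/3, sigma = 8, x_0 = 8, this gives:
  X_t = 8 * exp((-95/3) * t + (8) * B_t).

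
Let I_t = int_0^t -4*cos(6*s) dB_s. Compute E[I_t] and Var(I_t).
E[I_t] = 0; Var(I_t) = 8*t + 2*sin(12*t)/3

The Itô integral of a deterministic integrand f(s) has mean 0 because each increment f(s) * (B_{s+ds} - B_s) has mean 0. By the Itô isometry:
  Var( int_0^t f(s) dB_s ) = E[ (int_0^t f(s) dB_s)^2 ] = int_0^t f(s)^2 ds.
Here f(s) = -4*cos(6*s), so f(s)^2 = 16*cos(6*s)^2. Integrate:
  int_0^t (16*cos(6*s)^2) ds = 8*t + 2*sin(12*t)/3.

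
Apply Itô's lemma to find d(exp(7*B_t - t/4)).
d(exp(7*B_t - t/4)) = (97*exp(7*B_t - t/4)/4) dt + (7*exp(7*B_t - t/4)) dB_t

Itô's formula for f(t, x): d f(t, B_t) = (f_t + (1/2) f_xx) dt + f_x dB_t. Compute partials of f(t, x) = exp(-t/4 + 7*x):
  f_t(t,x)  = -exp(-t/4 + 7*x)/4
  f_x(t,x)  = 7*exp(-t/4 + 7*x)
  f_xx(t,x) = 49*exp(-t/4 + 7*x)
Assemble drift = f_t + (1/2) f_xx = 97*exp(-t/4 + 7*x)/4 and diffusion = f_x = 7*exp(-t/4 + 7*x). Substituting x = B_t:
  d(exp(7*B_t - t/4)) = (97*exp(7*B_t - t/4)/4) dt + (7*exp(7*B_t - t/4)) dB_t.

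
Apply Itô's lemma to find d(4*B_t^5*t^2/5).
d(4*B_t^5*t^2/5) = (8*B_t^3*t*(B_t^2 + 5*t)/5) dt + (4*B_t^4*t^2) dB_t

Itô's formula for f(t, x): d f(t, B_t) = (f_t + (1/2) f_xx) dt + f_x dB_t. Compute partials of f(t, x) = 4*t^2*x^5/5:
  f_t(t,x)  = 8*t*x^5/5
  f_x(t,x)  = 4*t^2*x^4
  f_xx(t,x) = 16*t^2*x^3
Assemble drift = f_t + (1/2) f_xx = 8*t*x^3*(5*t + x^2)/5 and diffusion = f_x = 4*t^2*x^4. Substituting x = B_t:
  d(4*B_t^5*t^2/5) = (8*B_t^3*t*(B_t^2 + 5*t)/5) dt + (4*B_t^4*t^2) dB_t.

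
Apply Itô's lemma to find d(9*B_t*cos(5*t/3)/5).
d(9*B_t*cos(5*t/3)/5) = (-3*B_t*sin(5*t/3)) dt + (9*cos(5*t/3)/5) dB_t

Itô's formula for f(t, x): d f(t, B_t) = (f_t + (1/2) f_xx) dt + f_x dB_t. Compute partials of f(t, x) = 9*x*cos(5*t/3)/5:
  f_t(t,x)  = -3*x*sin(5*t/3)
  f_x(t,x)  = 9*cos(5*t/3)/5
  f_xx(t,x) = 0
Assemble drift = f_t + (1/2) f_xx = -3*x*sin(5*t/3) and diffusion = f_x = 9*cos(5*t/3)/5. Substituting x = B_t:
  d(9*B_t*cos(5*t/3)/5) = (-3*B_t*sin(5*t/3)) dt + (9*cos(5*t/3)/5) dB_t.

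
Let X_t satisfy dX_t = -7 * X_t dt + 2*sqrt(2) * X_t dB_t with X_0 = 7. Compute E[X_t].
E[X_t] = 7*exp(-7*t)

For GBM dX = mu X dt + sigma X dB with X_0 = x_0, apply Itô to Y = log X: dY = (mu - sigma^2/2) dt + sigma dB, so Y_t = log(x_0) + (mu - sigma^2/2) t + sigma B_t and hence X_t = x_0 * exp((mu - sigma^2/2) t + sigma B_t).
With mu = -7, sigma = 2*sqrt(2), x_0 = 7, this gives:
  X_t = 7 * exp((-11) * t + (2*sqrt(2)) * B_t).
Since sigma*B_t ~ Normal(0, sigma^2 t), E[exp(sigma*B_t)] = exp(sigma^2 t / 2); so E[X_t] = x_0 * exp((mu - sigma^2/2) t) * exp(sigma^2 t / 2) = x_0 * exp(mu t) = 7*exp(-7*t).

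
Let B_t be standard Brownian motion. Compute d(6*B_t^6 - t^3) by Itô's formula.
d(6*B_t^6 - t^3) = (90*B_t^4 - 3*t^2) dt + (36*B_t^5) dB_t

Itô's formula for f(t, x): d f(t, B_t) = (f_t + (1/2) f_xx) dt + f_x dB_t. Compute partials of f(t, x) = -t^3 + 6*x^6:
  f_t(t,x)  = -3*t^2
  f_x(t,x)  = 36*x^5
  f_xx(t,x) = 180*x^4
Assemble drift = f_t + (1/2) f_xx = -3*t^2 + 90*x^4 and diffusion = f_x = 36*x^5. Substituting x = B_t:
  d(6*B_t^6 - t^3) = (90*B_t^4 - 3*t^2) dt + (36*B_t^5) dB_t.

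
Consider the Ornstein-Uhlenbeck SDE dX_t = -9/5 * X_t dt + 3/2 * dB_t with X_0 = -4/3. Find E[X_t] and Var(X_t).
E[X_t] = -4*exp(-9*t/5)/3; Var(X_t) = 5/8 - 5*exp(-18*t/5)/8

The OU SDE dX = -theta X dt + sigma dB admits the integrating factor exp(theta t): d(exp(theta t) X_t) = sigma exp(theta t) dB_t. Integrating from 0 to t:
  X_t = x_0 * exp(-theta t) + sigma * int_0^t exp(-theta (t-s)) dB_s.
The Itô integral has mean 0 and (by the Itô isometry) variance sigma^2 * int_0^t exp(-2 theta (t - s)) ds = sigma^2 * (1 - exp(-2 theta t)) / (2 theta).
With theta = 9/5, sigma = 3/2, x_0 = -4/3:
  E[X_t] = -4/3 * exp(-9/5 t) = -4*exp(-9*t/5)/3
  Var(X_t) = (3/2)^2 * (1 - exp(-2*9/5 t)) / (2 * 9/5) = 5/8 - 5*exp(-18*t/5)/8.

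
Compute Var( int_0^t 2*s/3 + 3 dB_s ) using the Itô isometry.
Var = t*(4*t^2 + 54*t + 243)/27

The Itô integral of a deterministic integrand f(s) has mean 0 because each increment f(s) * (B_{s+ds} - B_s) has mean 0. By the Itô isometry:
  Var( int_0^t f(s) dB_s ) = E[ (int_0^t f(s) dB_s)^2 ] = int_0^t f(s)^2 ds.
Here f(s) = 2*s/3 + 3, so f(s)^2 = (2*s + 9)^2/9. Integrate:
  int_0^t ((2*s + 9)^2/9) ds = t*(4*t^2 + 54*t + 243)/27.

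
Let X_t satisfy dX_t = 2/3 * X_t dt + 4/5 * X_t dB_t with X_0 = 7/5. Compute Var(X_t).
Var(X_t) = 49*(exp(16*t/25) - 1)*exp(4*t/3)/25

For GBM dX = mu X dt + sigma X dB with X_0 = x_0, apply Itô to Y = log X: dY = (mu - sigma^2/2) dt + sigma dB, so Y_t = log(x_0) + (mu - sigma^2/2) t + sigma B_t and hence X_t = x_0 * exp((mu - sigma^2/2) t + sigma B_t).
With mu = 2/3, sigma = 4/5, x_0 = 7/5, this gives:
  X_t = 7/5 * exp((26/75) * t + (4/5) * B_t).
Since sigma*B_t ~ Normal(0, sigma^2 t), E[exp(sigma*B_t)] = exp(sigma^2 t / 2); so E[X_t] = x_0 * exp((mu - sigma^2/2) t) * exp(sigma^2 t / 2) = x_0 * exp(mu t) = 7*exp(2*t/3)/5.
Var(X_t) = E[X_t^2] - (E[X_t])^2 = x_0^2 * exp(2 mu t) * (exp(sigma^2 t) - 1) = 49*(exp(16*t/25) - 1)*exp(4*t/3)/25.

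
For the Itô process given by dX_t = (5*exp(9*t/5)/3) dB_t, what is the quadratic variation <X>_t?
<X>_t = 125*exp(18*t/5)/162 - 125/162

For an Itô process dX_t = a(t) dt + b(t) dB_t, the quadratic variation is <X>_t = int_0^t b(s)^2 ds (the drift term does not contribute). Here b(s) = 5*exp(9*s/5)/3, so
  b(s)^2 = 25*exp(18*s/5)/9.
Integrating from 0 to t:
  <X>_t = int_0^t (25*exp(18*s/5)/9) ds = 125*exp(18*t/5)/162 - 125/162.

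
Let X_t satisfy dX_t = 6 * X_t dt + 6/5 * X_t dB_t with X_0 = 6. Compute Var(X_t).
Var(X_t) = 36*(exp(36*t/25) - 1)*exp(12*t)

For GBM dX = mu X dt + sigma X dB with X_0 = x_0, apply Itô to Y = log X: dY = (mu - sigma^2/2) dt + sigma dB, so Y_t = log(x_0) + (mu - sigma^2/2) t + sigma B_t and hence X_t = x_0 * exp((mu - sigma^2/2) t + sigma B_t).
With mu = 6, sigma = 6/5, x_0 = 6, this gives:
  X_t = 6 * exp((132/25) * t + (6/5) * B_t).
Since sigma*B_t ~ Normal(0, sigma^2 t), E[exp(sigma*B_t)] = exp(sigma^2 t / 2); so E[X_t] = x_0 * exp((mu - sigma^2/2) t) * exp(sigma^2 t / 2) = x_0 * exp(mu t) = 6*exp(6*t).
Var(X_t) = E[X_t^2] - (E[X_t])^2 = x_0^2 * exp(2 mu t) * (exp(sigma^2 t) - 1) = 36*(exp(36*t/25) - 1)*exp(12*t).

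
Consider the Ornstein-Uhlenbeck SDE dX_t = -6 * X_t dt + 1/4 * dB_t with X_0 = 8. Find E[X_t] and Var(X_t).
E[X_t] = 8*exp(-6*t); Var(X_t) = 1/192 - exp(-12*t)/192

The OU SDE dX = -theta X dt + sigma dB admits the integrating factor exp(theta t): d(exp(theta t) X_t) = sigma exp(theta t) dB_t. Integrating from 0 to t:
  X_t = x_0 * exp(-theta t) + sigma * int_0^t exp(-theta (t-s)) dB_s.
The Itô integral has mean 0 and (by the Itô isometry) variance sigma^2 * int_0^t exp(-2 theta (t - s)) ds = sigma^2 * (1 - exp(-2 theta t)) / (2 theta).
With theta = 6, sigma = 1/4, x_0 = 8:
  E[X_t] = 8 * exp(-6 t) = 8*exp(-6*t)
  Var(X_t) = (1/4)^2 * (1 - exp(-2*6 t)) / (2 * 6) = 1/192 - exp(-12*t)/192.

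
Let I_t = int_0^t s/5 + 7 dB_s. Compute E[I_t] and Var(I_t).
E[I_t] = 0; Var(I_t) = t*(t^2 + 105*t + 3675)/75

The Itô integral of a deterministic integrand f(s) has mean 0 because each increment f(s) * (B_{s+ds} - B_s) has mean 0. By the Itô isometry:
  Var( int_0^t f(s) dB_s ) = E[ (int_0^t f(s) dB_s)^2 ] = int_0^t f(s)^2 ds.
Here f(s) = s/5 + 7, so f(s)^2 = (s + 35)^2/25. Integrate:
  int_0^t ((s + 35)^2/25) ds = t*(t^2 + 105*t + 3675)/75.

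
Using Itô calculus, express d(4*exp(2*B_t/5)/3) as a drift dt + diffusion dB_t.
d(4*exp(2*B_t/5)/3) = (8*exp(2*B_t/5)/75) dt + (8*exp(2*B_t/5)/15) dB_t

Itô's formula for f(B_t) gives d f(B_t) = f'(B_t) dB_t + (1/2) f''(B_t) dt. Compute derivatives of f(x) = 4*exp(2*x/5)/3:
  f'(x)  = 8*exp(2*x/5)/15
  f''(x) = 16*exp(2*x/5)/75
Substitute x = B_t and multiply the f'' term by 1/2:
  drift     = (1/2) * (16*exp(2*x/5)/75) evaluated at B_t = 8*exp(2*B_t/5)/75
  diffusion = (8*exp(2*x/5)/15) evaluated at B_t = 8*exp(2*B_t/5)/15
Therefore d(4*exp(2*B_t/5)/3) = (8*exp(2*B_t/5)/75) dt + (8*exp(2*B_t/5)/15) dB_t.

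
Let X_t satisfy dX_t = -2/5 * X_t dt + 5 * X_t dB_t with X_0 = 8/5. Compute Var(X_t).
Var(X_t) = (64*exp(25*t) - 64)*exp(-4*t/5)/25

For GBM dX = mu X dt + sigma X dB with X_0 = x_0, apply Itô to Y = log X: dY = (mu - sigma^2/2) dt + sigma dB, so Y_t = log(x_0) + (mu - sigma^2/2) t + sigma B_t and hence X_t = x_0 * exp((mu - sigma^2/2) t + sigma B_t).
With mu = -2/5, sigma = 5, x_0 = 8/5, this gives:
  X_t = 8/5 * exp((-129/10) * t + (5) * B_t).
Since sigma*B_t ~ Normal(0, sigma^2 t), E[exp(sigma*B_t)] = exp(sigma^2 t / 2); so E[X_t] = x_0 * exp((mu - sigma^2/2) t) * exp(sigma^2 t / 2) = x_0 * exp(mu t) = 8*exp(-2*t/5)/5.
Var(X_t) = E[X_t^2] - (E[X_t])^2 = x_0^2 * exp(2 mu t) * (exp(sigma^2 t) - 1) = (64*exp(25*t) - 64)*exp(-4*t/5)/25.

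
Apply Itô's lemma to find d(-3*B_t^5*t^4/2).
d(-3*B_t^5*t^4/2) = (B_t^3*t^3*(-6*B_t^2 - 15*t)) dt + (-15*B_t^4*t^4/2) dB_t

Itô's formula for f(t, x): d f(t, B_t) = (f_t + (1/2) f_xx) dt + f_x dB_t. Compute partials of f(t, x) = -3*t^4*x^5/2:
  f_t(t,x)  = -6*t^3*x^5
  f_x(t,x)  = -15*t^4*x^4/2
  f_xx(t,x) = -30*t^4*x^3
Assemble drift = f_t + (1/2) f_xx = t^3*x^3*(-15*t - 6*x^2) and diffusion = f_x = -15*t^4*x^4/2. Substituting x = B_t:
  d(-3*B_t^5*t^4/2) = (B_t^3*t^3*(-6*B_t^2 - 15*t)) dt + (-15*B_t^4*t^4/2) dB_t.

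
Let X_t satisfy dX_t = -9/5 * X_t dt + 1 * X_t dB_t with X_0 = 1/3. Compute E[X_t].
E[X_t] = exp(-9*t/5)/3

For GBM dX = mu X dt + sigma X dB with X_0 = x_0, apply Itô to Y = log X: dY = (mu - sigma^2/2) dt + sigma dB, so Y_t = log(x_0) + (mu - sigma^2/2) t + sigma B_t and hence X_t = x_0 * exp((mu - sigma^2/2) t + sigma B_t).
With mu = -9/5, sigma = 1, x_0 = 1/3, this gives:
  X_t = 1/3 * exp((-23/10) * t + (1) * B_t).
Since sigma*B_t ~ Normal(0, sigma^2 t), E[exp(sigma*B_t)] = exp(sigma^2 t / 2); so E[X_t] = x_0 * exp((mu - sigma^2/2) t) * exp(sigma^2 t / 2) = x_0 * exp(mu t) = exp(-9*t/5)/3.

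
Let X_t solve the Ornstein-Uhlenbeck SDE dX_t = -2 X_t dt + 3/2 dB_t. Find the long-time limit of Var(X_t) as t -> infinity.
lim Var(X_t) = 9/16

The OU SDE dX = -theta X dt + sigma dB admits the integrating factor exp(theta t): d(exp(theta t) X_t) = sigma exp(theta t) dB_t. Integrating from 0 to t gives X_t = x_0 * exp(-theta t) + sigma * int_0^t exp(-theta (t-s)) dB_s for any initial x_0. The Itô integral has variance (by the Itô isometry) sigma^2 * int_0^t exp(-2 theta (t - s)) ds = sigma^2 * (1 - exp(-2 theta t)) / (2 theta), independent of x_0.
With theta = 2, sigma = 3/2:
  Var(X_t) = (3/2)^2 * (1 - exp(-2*2 t)) / (2 * 2) = 9/16 - 9*exp(-4*t)/16.
As t -> infinity, exp(-2*2 t) -> 0, so the stationary variance is sigma^2 / (2 theta) = 9/16.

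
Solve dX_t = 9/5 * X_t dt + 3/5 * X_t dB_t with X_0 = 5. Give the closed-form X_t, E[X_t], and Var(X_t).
X_t = 5 * exp((81/50) t + (3/5) B_t); E[X_t] = 5*exp(9*t/5); Var(X_t) = 25*(exp(9*t/25) - 1)*exp(18*t/5)

For GBM dX = mu X dt + sigma X dB with X_0 = x_0, apply Itô to Y = log X: dY = (mu - sigma^2/2) dt + sigma dB, so Y_t = log(x_0) + (mu - sigma^2/2) t + sigma B_t and hence X_t = x_0 * exp((mu - sigma^2/2) t + sigma B_t).
With mu = 9/5, sigma = 3/5, x_0 = 5, this gives:
  X_t = 5 * exp((81/50) * t + (3/5) * B_t).
Since sigma*B_t ~ Normal(0, sigma^2 t), E[exp(sigma*B_t)] = exp(sigma^2 t / 2); so E[X_t] = x_0 * exp((mu - sigma^2/2) t) * exp(sigma^2 t / 2) = x_0 * exp(mu t) = 5*exp(9*t/5).
Var(X_t) = E[X_t^2] - (E[X_t])^2 = x_0^2 * exp(2 mu t) * (exp(sigma^2 t) - 1) = 25*(exp(9*t/25) - 1)*exp(18*t/5).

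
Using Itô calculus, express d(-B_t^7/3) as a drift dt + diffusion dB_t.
d(-B_t^7/3) = (-7*B_t^5) dt + (-7*B_t^6/3) dB_t

Itô's formula for f(B_t) gives d f(B_t) = f'(B_t) dB_t + (1/2) f''(B_t) dt. Compute derivatives of f(x) = -x^7/3:
  f'(x)  = -7*x^6/3
  f''(x) = -14*x^5
Substitute x = B_t and multiply the f'' term by 1/2:
  drift     = (1/2) * (-14*x^5) evaluated at B_t = -7*B_t^5
  diffusion = (-7*x^6/3) evaluated at B_t = -7*B_t^6/3
Therefore d(-B_t^7/3) = (-7*B_t^5) dt + (-7*B_t^6/3) dB_t.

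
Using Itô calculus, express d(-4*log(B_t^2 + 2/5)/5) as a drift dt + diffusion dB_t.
d(-4*log(B_t^2 + 2/5)/5) = (4*(5*B_t^2 - 2)/(5*B_t^2 + 2)^2) dt + (-8*B_t/(5*B_t^2 + 2)) dB_t

Itô's formula for f(B_t) gives d f(B_t) = f'(B_t) dB_t + (1/2) f''(B_t) dt. Compute derivatives of f(x) = -4*log(x^2 + 2/5)/5:
  f'(x)  = -8*x/(5*x^2 + 2)
  f''(x) = 8*(5*x^2 - 2)/(5*x^2 + 2)^2
Substitute x = B_t and multiply the f'' term by 1/2:
  drift     = (1/2) * (8*(5*x^2 - 2)/(5*x^2 + 2)^2) evaluated at B_t = 4*(5*B_t^2 - 2)/(5*B_t^2 + 2)^2
  diffusion = (-8*x/(5*x^2 + 2)) evaluated at B_t = -8*B_t/(5*B_t^2 + 2)
Therefore d(-4*log(B_t^2 + 2/5)/5) = (4*(5*B_t^2 - 2)/(5*B_t^2 + 2)^2) dt + (-8*B_t/(5*B_t^2 + 2)) dB_t.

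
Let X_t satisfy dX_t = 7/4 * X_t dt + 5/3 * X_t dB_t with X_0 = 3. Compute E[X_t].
E[X_t] = 3*exp(7*t/4)

For GBM dX = mu X dt + sigma X dB with X_0 = x_0, apply Itô to Y = log X: dY = (mu - sigma^2/2) dt + sigma dB, so Y_t = log(x_0) + (mu - sigma^2/2) t + sigma B_t and hence X_t = x_0 * exp((mu - sigma^2/2) t + sigma B_t).
With mu = 7/4, sigma = 5/3, x_0 = 3, this gives:
  X_t = 3 * exp((13/36) * t + (5/3) * B_t).
Since sigma*B_t ~ Normal(0, sigma^2 t), E[exp(sigma*B_t)] = exp(sigma^2 t / 2); so E[X_t] = x_0 * exp((mu - sigma^2/2) t) * exp(sigma^2 t / 2) = x_0 * exp(mu t) = 3*exp(7*t/4).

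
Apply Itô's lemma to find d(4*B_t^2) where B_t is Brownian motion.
d(4*B_t^2) = (4) dt + (8*B_t) dB_t

Itô's formula for f(B_t) gives d f(B_t) = f'(B_t) dB_t + (1/2) f''(B_t) dt. Compute derivatives of f(x) = 4*x^2:
  f'(x)  = 8*x
  f''(x) = 8
Substitute x = B_t and multiply the f'' term by 1/2:
  drift     = (1/2) * (8) evaluated at B_t = 4
  diffusion = (8*x) evaluated at B_t = 8*B_t
Therefore d(4*B_t^2) = (4) dt + (8*B_t) dB_t.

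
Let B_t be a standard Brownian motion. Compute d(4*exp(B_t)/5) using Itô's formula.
d(4*exp(B_t)/5) = (2*exp(B_t)/5) dt + (4*exp(B_t)/5) dB_t

Itô's formula for f(B_t) gives d f(B_t) = f'(B_t) dB_t + (1/2) f''(B_t) dt. Compute derivatives of f(x) = 4*exp(x)/5:
  f'(x)  = 4*exp(x)/5
  f''(x) = 4*exp(x)/5
Substitute x = B_t and multiply the f'' term by 1/2:
  drift     = (1/2) * (4*exp(x)/5) evaluated at B_t = 2*exp(B_t)/5
  diffusion = (4*exp(x)/5) evaluated at B_t = 4*exp(B_t)/5
Therefore d(4*exp(B_t)/5) = (2*exp(B_t)/5) dt + (4*exp(B_t)/5) dB_t.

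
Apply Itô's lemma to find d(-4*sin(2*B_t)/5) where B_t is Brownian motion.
d(-4*sin(2*B_t)/5) = (8*sin(2*B_t)/5) dt + (-8*cos(2*B_t)/5) dB_t

Itô's formula for f(B_t) gives d f(B_t) = f'(B_t) dB_t + (1/2) f''(B_t) dt. Compute derivatives of f(x) = -4*sin(2*x)/5:
  f'(x)  = -8*cos(2*x)/5
  f''(x) = 16*sin(2*x)/5
Substitute x = B_t and multiply the f'' term by 1/2:
  drift     = (1/2) * (16*sin(2*x)/5) evaluated at B_t = 8*sin(2*B_t)/5
  diffusion = (-8*cos(2*x)/5) evaluated at B_t = -8*cos(2*B_t)/5
Therefore d(-4*sin(2*B_t)/5) = (8*sin(2*B_t)/5) dt + (-8*cos(2*B_t)/5) dB_t.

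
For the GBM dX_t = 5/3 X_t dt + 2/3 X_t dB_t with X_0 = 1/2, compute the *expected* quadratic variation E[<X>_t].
E[<X>_t] = exp(34*t/9)/34 - 1/34

<X>_t = int_0^t ((2/3) * X_s)^2 ds. Taking expectation inside the integral: E[<X>_t] = (2/3)^2 * int_0^t E[X_s^2] ds. For GBM, E[X_s^2] = x_0^2 * exp((2 mu + sigma^2) s). Integrating:
  E[<X>_t] = (2/3)^2 * (1/2)^2 * (exp((2*(5/3) + (2/3)^2) t) - 1) / (2*(5/3) + (2/3)^2)
           = (2/3)^2 * (1/2)^2 * (exp((34/9) t) - 1) / (34/9) = exp(34*t/9)/34 - 1/34.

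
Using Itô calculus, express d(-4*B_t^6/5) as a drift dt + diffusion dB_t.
d(-4*B_t^6/5) = (-12*B_t^4) dt + (-24*B_t^5/5) dB_t

Itô's formula for f(B_t) gives d f(B_t) = f'(B_t) dB_t + (1/2) f''(B_t) dt. Compute derivatives of f(x) = -4*x^6/5:
  f'(x)  = -24*x^5/5
  f''(x) = -24*x^4
Substitute x = B_t and multiply the f'' term by 1/2:
  drift     = (1/2) * (-24*x^4) evaluated at B_t = -12*B_t^4
  diffusion = (-24*x^5/5) evaluated at B_t = -24*B_t^5/5
Therefore d(-4*B_t^6/5) = (-12*B_t^4) dt + (-24*B_t^5/5) dB_t.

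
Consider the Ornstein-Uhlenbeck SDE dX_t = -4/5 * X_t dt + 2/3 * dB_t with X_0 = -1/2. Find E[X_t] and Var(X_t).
E[X_t] = -exp(-4*t/5)/2; Var(X_t) = 5/18 - 5*exp(-8*t/5)/18

The OU SDE dX = -theta X dt + sigma dB admits the integrating factor exp(theta t): d(exp(theta t) X_t) = sigma exp(theta t) dB_t. Integrating from 0 to t:
  X_t = x_0 * exp(-theta t) + sigma * int_0^t exp(-theta (t-s)) dB_s.
The Itô integral has mean 0 and (by the Itô isometry) variance sigma^2 * int_0^t exp(-2 theta (t - s)) ds = sigma^2 * (1 - exp(-2 theta t)) / (2 theta).
With theta = 4/5, sigma = 2/3, x_0 = -1/2:
  E[X_t] = -1/2 * exp(-4/5 t) = -exp(-4*t/5)/2
  Var(X_t) = (2/3)^2 * (1 - exp(-2*4/5 t)) / (2 * 4/5) = 5/18 - 5*exp(-8*t/5)/18.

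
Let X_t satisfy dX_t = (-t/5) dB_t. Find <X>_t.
<X>_t = t^3/75

For an Itô process dX_t = a(t) dt + b(t) dB_t, the quadratic variation is <X>_t = int_0^t b(s)^2 ds (the drift term does not contribute). Here b(s) = -s/5, so
  b(s)^2 = s^2/25.
Integrating from 0 to t:
  <X>_t = int_0^t (s^2/25) ds = t^3/75.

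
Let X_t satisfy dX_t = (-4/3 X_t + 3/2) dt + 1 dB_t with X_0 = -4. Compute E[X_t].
E[X_t] = 9/8 - 41*exp(-4*t/3)/8

Taking expectations and using E[dB_t] = 0, the mean m(t) = E[X_t] satisfies the ODE m'(t) = a m(t) + b with m(0) = x_0. With a = -4/3, b = 3/2, x_0 = -4, the solution is
  m(t) = x_0 * exp(a t) + (b/a) * (exp(a t) - 1)
       = (-4) * exp((-4/3) t) + ((3/2)/(-4/3)) * (exp((-4/3) t) - 1)
       = 9/8 - 41*exp(-4*t/3)/8.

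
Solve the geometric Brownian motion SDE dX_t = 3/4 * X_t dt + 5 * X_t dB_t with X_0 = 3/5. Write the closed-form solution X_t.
X_t = 3/5 * exp((-47/4) * t + (5) * B_t)

For GBM dX = mu X dt + sigma X dB with X_0 = x_0, apply Itô to Y = log X: dY = (mu - sigma^2/2) dt + sigma dB, so Y_t = log(x_0) + (mu - sigma^2/2) t + sigma B_t and hence X_t = x_0 * exp((mu - sigma^2/2) t + sigma B_t).
With mu = 3/4, sigma = 5, x_0 = 3/5, this gives:
  X_t = 3/5 * exp((-47/4) * t + (5) * B_t).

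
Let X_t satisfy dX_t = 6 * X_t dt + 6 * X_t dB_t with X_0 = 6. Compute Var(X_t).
Var(X_t) = 36*(exp(36*t) - 1)*exp(12*t)

For GBM dX = mu X dt + sigma X dB with X_0 = x_0, apply Itô to Y = log X: dY = (mu - sigma^2/2) dt + sigma dB, so Y_t = log(x_0) + (mu - sigma^2/2) t + sigma B_t and hence X_t = x_0 * exp((mu - sigma^2/2) t + sigma B_t).
With mu = 6, sigma = 6, x_0 = 6, this gives:
  X_t = 6 * exp((-12) * t + (6) * B_t).
Since sigma*B_t ~ Normal(0, sigma^2 t), E[exp(sigma*B_t)] = exp(sigma^2 t / 2); so E[X_t] = x_0 * exp((mu - sigma^2/2) t) * exp(sigma^2 t / 2) = x_0 * exp(mu t) = 6*exp(6*t).
Var(X_t) = E[X_t^2] - (E[X_t])^2 = x_0^2 * exp(2 mu t) * (exp(sigma^2 t) - 1) = 36*(exp(36*t) - 1)*exp(12*t).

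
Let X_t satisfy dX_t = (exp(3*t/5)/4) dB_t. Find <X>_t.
<X>_t = 5*exp(6*t/5)/96 - 5/96

For an Itô process dX_t = a(t) dt + b(t) dB_t, the quadratic variation is <X>_t = int_0^t b(s)^2 ds (the drift term does not contribute). Here b(s) = exp(3*s/5)/4, so
  b(s)^2 = exp(6*s/5)/16.
Integrating from 0 to t:
  <X>_t = int_0^t (exp(6*s/5)/16) ds = 5*exp(6*t/5)/96 - 5/96.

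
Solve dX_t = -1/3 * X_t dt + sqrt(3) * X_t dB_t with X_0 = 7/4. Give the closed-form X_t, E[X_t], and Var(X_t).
X_t = 7/4 * exp((-11/6) t + (sqrt(3)) B_t); E[X_t] = 7*exp(-t/3)/4; Var(X_t) = (49*exp(3*t) - 49)*exp(-2*t/3)/16

For GBM dX = mu X dt + sigma X dB with X_0 = x_0, apply Itô to Y = log X: dY = (mu - sigma^2/2) dt + sigma dB, so Y_t = log(x_0) + (mu - sigma^2/2) t + sigma B_t and hence X_t = x_0 * exp((mu - sigma^2/2) t + sigma B_t).
With mu = -1/3, sigma = sqrt(3), x_0 = 7/4, this gives:
  X_t = 7/4 * exp((-11/6) * t + (sqrt(3)) * B_t).
Since sigma*B_t ~ Normal(0, sigma^2 t), E[exp(sigma*B_t)] = exp(sigma^2 t / 2); so E[X_t] = x_0 * exp((mu - sigma^2/2) t) * exp(sigma^2 t / 2) = x_0 * exp(mu t) = 7*exp(-t/3)/4.
Var(X_t) = E[X_t^2] - (E[X_t])^2 = x_0^2 * exp(2 mu t) * (exp(sigma^2 t) - 1) = (49*exp(3*t) - 49)*exp(-2*t/3)/16.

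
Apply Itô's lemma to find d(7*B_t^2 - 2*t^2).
d(7*B_t^2 - 2*t^2) = (7 - 4*t) dt + (14*B_t) dB_t

Itô's formula for f(t, x): d f(t, B_t) = (f_t + (1/2) f_xx) dt + f_x dB_t. Compute partials of f(t, x) = -2*t^2 + 7*x^2:
  f_t(t,x)  = -4*t
  f_x(t,x)  = 14*x
  f_xx(t,x) = 14
Assemble drift = f_t + (1/2) f_xx = 7 - 4*t and diffusion = f_x = 14*x. Substituting x = B_t:
  d(7*B_t^2 - 2*t^2) = (7 - 4*t) dt + (14*B_t) dB_t.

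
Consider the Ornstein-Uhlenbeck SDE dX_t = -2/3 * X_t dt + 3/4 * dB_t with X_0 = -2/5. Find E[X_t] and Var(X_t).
E[X_t] = -2*exp(-2*t/3)/5; Var(X_t) = 27/64 - 27*exp(-4*t/3)/64

The OU SDE dX = -theta X dt + sigma dB admits the integrating factor exp(theta t): d(exp(theta t) X_t) = sigma exp(theta t) dB_t. Integrating from 0 to t:
  X_t = x_0 * exp(-theta t) + sigma * int_0^t exp(-theta (t-s)) dB_s.
The Itô integral has mean 0 and (by the Itô isometry) variance sigma^2 * int_0^t exp(-2 theta (t - s)) ds = sigma^2 * (1 - exp(-2 theta t)) / (2 theta).
With theta = 2/3, sigma = 3/4, x_0 = -2/5:
  E[X_t] = -2/5 * exp(-2/3 t) = -2*exp(-2*t/3)/5
  Var(X_t) = (3/4)^2 * (1 - exp(-2*2/3 t)) / (2 * 2/3) = 27/64 - 27*exp(-4*t/3)/64.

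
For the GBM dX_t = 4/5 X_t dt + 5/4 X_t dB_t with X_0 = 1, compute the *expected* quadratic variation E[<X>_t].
E[<X>_t] = 125*exp(253*t/80)/253 - 125/253

<X>_t = int_0^t ((5/4) * X_s)^2 ds. Taking expectation inside the integral: E[<X>_t] = (5/4)^2 * int_0^t E[X_s^2] ds. For GBM, E[X_s^2] = x_0^2 * exp((2 mu + sigma^2) s). Integrating:
  E[<X>_t] = (5/4)^2 * 1^2 * (exp((2*(4/5) + (5/4)^2) t) - 1) / (2*(4/5) + (5/4)^2)
           = (5/4)^2 * 1^2 * (exp((253/80) t) - 1) / (253/80) = 125*exp(253*t/80)/253 - 125/253.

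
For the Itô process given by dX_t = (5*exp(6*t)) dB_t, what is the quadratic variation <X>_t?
<X>_t = 25*exp(12*t)/12 - 25/12

For an Itô process dX_t = a(t) dt + b(t) dB_t, the quadratic variation is <X>_t = int_0^t b(s)^2 ds (the drift term does not contribute). Here b(s) = 5*exp(6*s), so
  b(s)^2 = 25*exp(12*s).
Integrating from 0 to t:
  <X>_t = int_0^t (25*exp(12*s)) ds = 25*exp(12*t)/12 - 25/12.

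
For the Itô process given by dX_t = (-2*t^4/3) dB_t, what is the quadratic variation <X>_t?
<X>_t = 4*t^9/81

For an Itô process dX_t = a(t) dt + b(t) dB_t, the quadratic variation is <X>_t = int_0^t b(s)^2 ds (the drift term does not contribute). Here b(s) = -2*s^4/3, so
  b(s)^2 = 4*s^8/9.
Integrating from 0 to t:
  <X>_t = int_0^t (4*s^8/9) ds = 4*t^9/81.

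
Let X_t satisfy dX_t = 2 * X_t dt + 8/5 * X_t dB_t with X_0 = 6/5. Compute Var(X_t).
Var(X_t) = 36*(exp(64*t/25) - 1)*exp(4*t)/25

For GBM dX = mu X dt + sigma X dB with X_0 = x_0, apply Itô to Y = log X: dY = (mu - sigma^2/2) dt + sigma dB, so Y_t = log(x_0) + (mu - sigma^2/2) t + sigma B_t and hence X_t = x_0 * exp((mu - sigma^2/2) t + sigma B_t).
With mu = 2, sigma = 8/5, x_0 = 6/5, this gives:
  X_t = 6/5 * exp((18/25) * t + (8/5) * B_t).
Since sigma*B_t ~ Normal(0, sigma^2 t), E[exp(sigma*B_t)] = exp(sigma^2 t / 2); so E[X_t] = x_0 * exp((mu - sigma^2/2) t) * exp(sigma^2 t / 2) = x_0 * exp(mu t) = 6*exp(2*t)/5.
Var(X_t) = E[X_t^2] - (E[X_t])^2 = x_0^2 * exp(2 mu t) * (exp(sigma^2 t) - 1) = 36*(exp(64*t/25) - 1)*exp(4*t)/25.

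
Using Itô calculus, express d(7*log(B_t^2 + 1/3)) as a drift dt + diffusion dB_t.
d(7*log(B_t^2 + 1/3)) = (21*(1 - 3*B_t^2)/(3*B_t^2 + 1)^2) dt + (42*B_t/(3*B_t^2 + 1)) dB_t

Itô's formula for f(B_t) gives d f(B_t) = f'(B_t) dB_t + (1/2) f''(B_t) dt. Compute derivatives of f(x) = 7*log(x^2 + 1/3):
  f'(x)  = 42*x/(3*x^2 + 1)
  f''(x) = 42*(1 - 3*x^2)/(3*x^2 + 1)^2
Substitute x = B_t and multiply the f'' term by 1/2:
  drift     = (1/2) * (42*(1 - 3*x^2)/(3*x^2 + 1)^2) evaluated at B_t = 21*(1 - 3*B_t^2)/(3*B_t^2 + 1)^2
  diffusion = (42*x/(3*x^2 + 1)) evaluated at B_t = 42*B_t/(3*B_t^2 + 1)
Therefore d(7*log(B_t^2 + 1/3)) = (21*(1 - 3*B_t^2)/(3*B_t^2 + 1)^2) dt + (42*B_t/(3*B_t^2 + 1)) dB_t.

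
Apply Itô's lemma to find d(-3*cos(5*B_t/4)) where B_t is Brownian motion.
d(-3*cos(5*B_t/4)) = (75*cos(5*B_t/4)/32) dt + (15*sin(5*B_t/4)/4) dB_t

Itô's formula for f(B_t) gives d f(B_t) = f'(B_t) dB_t + (1/2) f''(B_t) dt. Compute derivatives of f(x) = -3*cos(5*x/4):
  f'(x)  = 15*sin(5*x/4)/4
  f''(x) = 75*cos(5*x/4)/16
Substitute x = B_t and multiply the f'' term by 1/2:
  drift     = (1/2) * (75*cos(5*x/4)/16) evaluated at B_t = 75*cos(5*B_t/4)/32
  diffusion = (15*sin(5*x/4)/4) evaluated at B_t = 15*sin(5*B_t/4)/4
Therefore d(-3*cos(5*B_t/4)) = (75*cos(5*B_t/4)/32) dt + (15*sin(5*B_t/4)/4) dB_t.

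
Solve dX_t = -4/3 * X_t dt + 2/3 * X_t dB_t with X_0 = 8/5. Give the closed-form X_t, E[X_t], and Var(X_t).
X_t = 8/5 * exp((-14/9) t + (2/3) B_t); E[X_t] = 8*exp(-4*t/3)/5; Var(X_t) = (64*exp(4*t/9) - 64)*exp(-8*t/3)/25

For GBM dX = mu X dt + sigma X dB with X_0 = x_0, apply Itô to Y = log X: dY = (mu - sigma^2/2) dt + sigma dB, so Y_t = log(x_0) + (mu - sigma^2/2) t + sigma B_t and hence X_t = x_0 * exp((mu - sigma^2/2) t + sigma B_t).
With mu = -4/3, sigma = 2/3, x_0 = 8/5, this gives:
  X_t = 8/5 * exp((-14/9) * t + (2/3) * B_t).
Since sigma*B_t ~ Normal(0, sigma^2 t), E[exp(sigma*B_t)] = exp(sigma^2 t / 2); so E[X_t] = x_0 * exp((mu - sigma^2/2) t) * exp(sigma^2 t / 2) = x_0 * exp(mu t) = 8*exp(-4*t/3)/5.
Var(X_t) = E[X_t^2] - (E[X_t])^2 = x_0^2 * exp(2 mu t) * (exp(sigma^2 t) - 1) = (64*exp(4*t/9) - 64)*exp(-8*t/3)/25.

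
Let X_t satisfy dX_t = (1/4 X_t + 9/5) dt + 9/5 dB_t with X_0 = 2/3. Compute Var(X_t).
Var(X_t) = 162*exp(t/2)/25 - 162/25

The variance V(t) = Var(X_t) satisfies V'(t) = 2 a V(t) + c^2 with V(0) = 0 (drift coefficient is linear in X, diffusion is constant). With a = 1/4, c = 9/5, the solution is
  V(t) = (c^2 / (2 a)) * (exp(2 a t) - 1)
       = ((9/5)^2 / (2*(1/4))) * (exp((1/2) t) - 1)
       = 162*exp(t/2)/25 - 162/25.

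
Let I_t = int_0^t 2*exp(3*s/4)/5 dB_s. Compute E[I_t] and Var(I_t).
E[I_t] = 0; Var(I_t) = 8*exp(3*t/2)/75 - 8/75

The Itô integral of a deterministic integrand f(s) has mean 0 because each increment f(s) * (B_{s+ds} - B_s) has mean 0. By the Itô isometry:
  Var( int_0^t f(s) dB_s ) = E[ (int_0^t f(s) dB_s)^2 ] = int_0^t f(s)^2 ds.
Here f(s) = 2*exp(3*s/4)/5, so f(s)^2 = 4*exp(3*s/2)/25. Integrate:
  int_0^t (4*exp(3*s/2)/25) ds = 8*exp(3*t/2)/75 - 8/75.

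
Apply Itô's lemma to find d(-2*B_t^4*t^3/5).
d(-2*B_t^4*t^3/5) = (6*B_t^2*t^2*(-B_t^2 - 2*t)/5) dt + (-8*B_t^3*t^3/5) dB_t

Itô's formula for f(t, x): d f(t, B_t) = (f_t + (1/2) f_xx) dt + f_x dB_t. Compute partials of f(t, x) = -2*t^3*x^4/5:
  f_t(t,x)  = -6*t^2*x^4/5
  f_x(t,x)  = -8*t^3*x^3/5
  f_xx(t,x) = -24*t^3*x^2/5
Assemble drift = f_t + (1/2) f_xx = 6*t^2*x^2*(-2*t - x^2)/5 and diffusion = f_x = -8*t^3*x^3/5. Substituting x = B_t:
  d(-2*B_t^4*t^3/5) = (6*B_t^2*t^2*(-B_t^2 - 2*t)/5) dt + (-8*B_t^3*t^3/5) dB_t.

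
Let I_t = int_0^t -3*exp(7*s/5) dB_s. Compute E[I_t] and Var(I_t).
E[I_t] = 0; Var(I_t) = 45*exp(14*t/5)/14 - 45/14

The Itô integral of a deterministic integrand f(s) has mean 0 because each increment f(s) * (B_{s+ds} - B_s) has mean 0. By the Itô isometry:
  Var( int_0^t f(s) dB_s ) = E[ (int_0^t f(s) dB_s)^2 ] = int_0^t f(s)^2 ds.
Here f(s) = -3*exp(7*s/5), so f(s)^2 = 9*exp(14*s/5). Integrate:
  int_0^t (9*exp(14*s/5)) ds = 45*exp(14*t/5)/14 - 45/14.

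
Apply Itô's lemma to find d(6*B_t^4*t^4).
d(6*B_t^4*t^4) = (B_t^2*t^3*(24*B_t^2 + 36*t)) dt + (24*B_t^3*t^4) dB_t

Itô's formula for f(t, x): d f(t, B_t) = (f_t + (1/2) f_xx) dt + f_x dB_t. Compute partials of f(t, x) = 6*t^4*x^4:
  f_t(t,x)  = 24*t^3*x^4
  f_x(t,x)  = 24*t^4*x^3
  f_xx(t,x) = 72*t^4*x^2
Assemble drift = f_t + (1/2) f_xx = t^3*x^2*(36*t + 24*x^2) and diffusion = f_x = 24*t^4*x^3. Substituting x = B_t:
  d(6*B_t^4*t^4) = (B_t^2*t^3*(24*B_t^2 + 36*t)) dt + (24*B_t^3*t^4) dB_t.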